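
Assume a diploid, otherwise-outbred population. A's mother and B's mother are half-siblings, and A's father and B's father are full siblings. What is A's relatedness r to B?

0.1875

Wright's path rule: contributions from independent ancestry routes add.
A and B are related in two ways: half first cousins through their mothers (r = 1/16) and first cousins through their fathers (r = 1/8).
r = 1/16 + 1/8 = 3/16 = 0.1875.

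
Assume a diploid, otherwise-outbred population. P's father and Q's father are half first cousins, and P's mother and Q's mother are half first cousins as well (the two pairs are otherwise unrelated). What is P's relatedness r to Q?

Wright's path rule: contributions from independent ancestry routes add.
P and Q are related in two ways: half second cousins through their fathers (r = 1/64) and half second cousins through their mothers (r = 1/64).
r = 1/64 + 1/64 = 1/32 = 0.03125.

0.03125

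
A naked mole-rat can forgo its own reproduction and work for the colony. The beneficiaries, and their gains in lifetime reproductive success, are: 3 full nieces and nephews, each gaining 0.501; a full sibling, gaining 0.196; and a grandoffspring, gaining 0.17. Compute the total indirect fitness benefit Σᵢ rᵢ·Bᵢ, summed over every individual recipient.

0.51625

r to a full niece or nephew = 1/4 (full aunt/uncle↔niece/nephew: two paths of length 3 through the shared grandparent pair: r = 2·(1/2)^3 = 1/4).
r to a full sibling = 1/2 (full sibs share both parents — two paths of length 2: r = 2·(1/2)^2 = 1/2).
r to a grandoffspring = 0.25 (two parent–offspring links: r = (1/2)^2 = 1/4).
Summing one r·B term per recipient: 3·0.25·0.501 + 1·0.5·0.196 + 1·0.25·0.17 = 0.51625.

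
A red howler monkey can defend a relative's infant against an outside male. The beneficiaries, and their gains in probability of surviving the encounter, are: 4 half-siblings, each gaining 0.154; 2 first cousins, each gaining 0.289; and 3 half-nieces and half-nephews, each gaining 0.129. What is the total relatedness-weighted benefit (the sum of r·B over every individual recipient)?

0.274625

r to a half-sibling = 0.25 (half-sibs share one parent — one path of length 2: r = (1/2)^2 = 1/4).
r to a first cousin = 0.125 (first cousins share one grandparent pair — two paths of length 4: r = 2·(1/2)^4 = 1/8).
r to a half-niece or half-nephew = 0.125 (half-aunt/uncle↔niece/nephew: one path of length 3: r = (1/2)^3 = 1/8).
Summing one r·B term per recipient: 4·0.25·0.154 + 2·0.125·0.289 + 3·0.125·0.129 = 0.274625.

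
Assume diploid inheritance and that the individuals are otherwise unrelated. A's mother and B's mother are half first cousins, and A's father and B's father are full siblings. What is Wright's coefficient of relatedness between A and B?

Relatedness sums over independent paths through distinct common ancestors.
A and B are related in two ways: half second cousins through their mothers (r = 1/64) and first cousins through their fathers (r = 1/8).
r = 1/64 + 1/8 = 0.140625.

0.140625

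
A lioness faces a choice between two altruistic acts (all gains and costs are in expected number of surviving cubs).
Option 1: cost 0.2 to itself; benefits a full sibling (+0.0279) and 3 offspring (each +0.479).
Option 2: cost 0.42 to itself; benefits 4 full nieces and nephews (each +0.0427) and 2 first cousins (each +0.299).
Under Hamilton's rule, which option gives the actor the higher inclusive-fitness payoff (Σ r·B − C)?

Option 1

Option 1: r to a full sibling = 0.5.
Option 1: r to an offspring = 0.5.
Option 1: Σ r·B − C = (1·0.5·0.0279 + 3·0.5·0.479) − 0.2 = 0.53245.
Option 2: r to a full niece or nephew = 0.25.
Option 2: r to a first cousin = 0.125.
Option 2: Σ r·B − C = (4·0.25·0.0427 + 2·0.125·0.299) − 0.42 = -0.30255.
Option 1 has the higher net inclusive-fitness payoff.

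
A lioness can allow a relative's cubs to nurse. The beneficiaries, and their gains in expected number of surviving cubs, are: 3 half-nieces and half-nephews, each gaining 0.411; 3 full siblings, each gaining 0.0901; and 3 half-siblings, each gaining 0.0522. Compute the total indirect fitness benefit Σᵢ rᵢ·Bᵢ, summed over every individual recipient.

r to a half-niece or half-nephew = 0.125 (half-aunt/uncle↔niece/nephew: one path of length 3: r = (1/2)^3 = 1/8).
r to a full sibling = 0.5 (full sibs share both parents — two paths of length 2: r = 2·(1/2)^2 = 1/2).
r to a half-sibling = 0.25 (half-sibs share one parent — one path of length 2: r = (1/2)^2 = 1/4).
Summing one r·B term per recipient: 3·0.125·0.411 + 3·0.5·0.0901 + 3·0.25·0.0522 = 0.328425.

0.328425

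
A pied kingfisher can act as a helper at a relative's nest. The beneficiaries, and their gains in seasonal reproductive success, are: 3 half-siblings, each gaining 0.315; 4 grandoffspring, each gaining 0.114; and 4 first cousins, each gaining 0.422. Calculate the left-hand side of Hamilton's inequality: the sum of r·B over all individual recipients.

0.56125

r to a half-sibling = 0.25 (half-sibs share one parent — one path of length 2: r = (1/2)^2 = 1/4).
r to a grandoffspring = 1/4 (two parent–offspring links: r = (1/2)^2 = 1/4).
r to a first cousin = 0.125 (first cousins share one grandparent pair — two paths of length 4: r = 2·(1/2)^4 = 1/8).
Summing one r·B term per recipient: 3·0.25·0.315 + 4·0.25·0.114 + 4·0.125·0.422 = 0.56125.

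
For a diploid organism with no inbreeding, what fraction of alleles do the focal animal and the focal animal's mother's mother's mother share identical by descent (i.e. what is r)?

0.125

Each parent–offspring link contributes a factor of 1/2, and independent paths through distinct common ancestors add.
Three parent–offspring links: r = (1/2)^3 = 1/8.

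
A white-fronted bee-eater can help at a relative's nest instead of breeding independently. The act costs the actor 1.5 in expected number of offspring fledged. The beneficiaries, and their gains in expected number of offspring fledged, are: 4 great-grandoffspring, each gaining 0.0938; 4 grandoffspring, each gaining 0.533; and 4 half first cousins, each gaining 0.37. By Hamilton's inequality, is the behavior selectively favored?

No

Hamilton's rule: the trait is favored when the sum of r·B over every recipient exceeds the actor's cost C.
r to a great-grandoffspring = 0.125 (three parent–offspring links: r = (1/2)^3 = 1/8).
r to a grandoffspring = 0.25 (two parent–offspring links: r = (1/2)^2 = 1/4).
r to a half first cousin = 0.0625 (half first cousins share one grandparent — one path of length 4: r = (1/2)^4 = 1/16).
Summing one r·B term per recipient: 4·0.125·0.0938 + 4·0.25·0.533 + 4·0.0625·0.37 = 0.6724.
0.6724 < 1.5: the indirect benefit is less than the cost.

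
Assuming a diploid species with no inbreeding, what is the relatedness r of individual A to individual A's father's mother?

Each parent–offspring link contributes a factor of 1/2, and independent paths through distinct common ancestors add.
Two parent–offspring links: r = (1/2)^2 = 1/4.

0.25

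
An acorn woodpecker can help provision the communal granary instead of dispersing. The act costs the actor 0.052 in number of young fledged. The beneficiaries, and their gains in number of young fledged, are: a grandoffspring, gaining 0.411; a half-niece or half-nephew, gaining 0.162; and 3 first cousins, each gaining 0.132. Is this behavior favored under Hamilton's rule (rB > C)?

Yes

Hamilton's rule: the trait is favored when the sum of r·B over every recipient exceeds the actor's cost C.
r to a grandoffspring = 1/4 (two parent–offspring links: r = (1/2)^2 = 1/4).
r to a half-niece or half-nephew = 1/8 (half-aunt/uncle↔niece/nephew: one path of length 3: r = (1/2)^3 = 1/8).
r to a first cousin = 0.125 (first cousins share one grandparent pair — two paths of length 4: r = 2·(1/2)^4 = 1/8).
Summing one r·B term per recipient: 1·0.25·0.411 + 1·0.125·0.162 + 3·0.125·0.132 = 0.1725.
0.1725 > 0.052: the indirect benefit exceeds the cost.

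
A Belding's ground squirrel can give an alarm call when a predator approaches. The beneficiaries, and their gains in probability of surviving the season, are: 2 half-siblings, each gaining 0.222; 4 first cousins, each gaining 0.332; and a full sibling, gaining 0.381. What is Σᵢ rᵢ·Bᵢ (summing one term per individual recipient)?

0.4675

r to a half-sibling = 1/4 (half-sibs share one parent — one path of length 2: r = (1/2)^2 = 1/4).
r to a first cousin = 1/8 (first cousins share one grandparent pair — two paths of length 4: r = 2·(1/2)^4 = 1/8).
r to a full sibling = 0.5 (full sibs share both parents — two paths of length 2: r = 2·(1/2)^2 = 1/2).
Summing one r·B term per recipient: 2·0.25·0.222 + 4·0.125·0.332 + 1·0.5·0.381 = 0.4675.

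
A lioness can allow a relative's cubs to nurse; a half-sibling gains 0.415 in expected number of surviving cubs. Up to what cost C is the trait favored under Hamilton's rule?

r to a half-sibling = 1/4 (half-sibs share one parent — one path of length 2: r = (1/2)^2 = 1/4).
Hamilton's rule: n·r·B > C, so the trait is favored while C < n·r·B = 1·0.25·0.415 = 0.10375.

0.10375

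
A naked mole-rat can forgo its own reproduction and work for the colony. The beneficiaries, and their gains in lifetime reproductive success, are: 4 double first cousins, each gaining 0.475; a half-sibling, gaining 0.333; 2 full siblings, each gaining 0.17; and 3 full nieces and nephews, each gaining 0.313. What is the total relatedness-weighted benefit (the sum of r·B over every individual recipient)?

0.963

r to a double first cousin = 1/4 (double first cousins share both grandparent pairs — four paths of length 4: r = 4·(1/2)^4 = 1/4).
r to a half-sibling = 1/4 (half-sibs share one parent — one path of length 2: r = (1/2)^2 = 1/4).
r to a full sibling = 1/2 (full sibs share both parents — two paths of length 2: r = 2·(1/2)^2 = 1/2).
r to a full niece or nephew = 1/4 (full aunt/uncle↔niece/nephew: two paths of length 3 through the shared grandparent pair: r = 2·(1/2)^3 = 1/4).
Summing one r·B term per recipient: 4·0.25·0.475 + 1·0.25·0.333 + 2·0.5·0.17 + 3·0.25·0.313 = 0.963.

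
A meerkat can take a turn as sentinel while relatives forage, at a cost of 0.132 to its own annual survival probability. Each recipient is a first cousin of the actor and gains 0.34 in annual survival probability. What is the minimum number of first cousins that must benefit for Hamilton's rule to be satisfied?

r to a first cousin = 0.125 (first cousins share one grandparent pair — two paths of length 4: r = 2·(1/2)^4 = 1/8).
Hamilton's rule: n·r·B > C  ⇒  n > C/(r·B) = 0.132/(0.125·0.34) = 3.106.
The smallest integer exceeding 3.106 is 4.

4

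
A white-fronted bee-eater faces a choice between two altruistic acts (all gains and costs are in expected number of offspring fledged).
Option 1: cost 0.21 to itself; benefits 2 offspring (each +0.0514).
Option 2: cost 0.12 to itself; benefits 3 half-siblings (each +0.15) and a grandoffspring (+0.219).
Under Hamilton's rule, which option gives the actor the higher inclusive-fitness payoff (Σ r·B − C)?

Option 1: r to an offspring = 0.5.
Option 1: Σ r·B − C = (2·0.5·0.0514) − 0.21 = -0.1586.
Option 2: r to a half-sibling = 0.25.
Option 2: r to a grandoffspring = 0.25.
Option 2: Σ r·B − C = (3·0.25·0.15 + 1·0.25·0.219) − 0.12 = 0.04725.
Option 2 has the higher net inclusive-fitness payoff.

Option 2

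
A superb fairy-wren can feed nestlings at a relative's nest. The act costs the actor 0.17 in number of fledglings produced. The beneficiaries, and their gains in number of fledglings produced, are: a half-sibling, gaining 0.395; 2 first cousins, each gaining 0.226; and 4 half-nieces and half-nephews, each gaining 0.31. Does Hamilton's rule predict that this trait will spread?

Yes

Hamilton's rule: the trait is favored when the sum of r·B over every recipient exceeds the actor's cost C.
r to a half-sibling = 1/4 (half-sibs share one parent — one path of length 2: r = (1/2)^2 = 1/4).
r to a first cousin = 0.125 (first cousins share one grandparent pair — two paths of length 4: r = 2·(1/2)^4 = 1/8).
r to a half-niece or half-nephew = 1/8 (half-aunt/uncle↔niece/nephew: one path of length 3: r = (1/2)^3 = 1/8).
Summing one r·B term per recipient: 1·0.25·0.395 + 2·0.125·0.226 + 4·0.125·0.31 = 0.31025.
0.31025 > 0.17: the indirect benefit exceeds the cost.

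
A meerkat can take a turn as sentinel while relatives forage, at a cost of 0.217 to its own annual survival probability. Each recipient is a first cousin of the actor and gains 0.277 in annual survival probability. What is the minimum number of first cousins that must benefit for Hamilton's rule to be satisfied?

r to a first cousin = 0.125 (first cousins share one grandparent pair — two paths of length 4: r = 2·(1/2)^4 = 1/8).
Hamilton's rule: n·r·B > C  ⇒  n > C/(r·B) = 0.217/(0.125·0.277) = 6.267.
The smallest integer exceeding 6.267 is 7.

7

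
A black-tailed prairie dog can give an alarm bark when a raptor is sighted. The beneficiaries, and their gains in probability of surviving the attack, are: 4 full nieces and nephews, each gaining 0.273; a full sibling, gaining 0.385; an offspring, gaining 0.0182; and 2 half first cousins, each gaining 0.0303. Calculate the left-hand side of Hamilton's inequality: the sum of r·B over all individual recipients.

r to a full niece or nephew = 1/4 (full aunt/uncle↔niece/nephew: two paths of length 3 through the shared grandparent pair: r = 2·(1/2)^3 = 1/4).
r to a full sibling = 1/2 (full sibs share both parents — two paths of length 2: r = 2·(1/2)^2 = 1/2).
r to an offspring = 0.5 (one parent–offspring link: r = (1/2)^1 = 1/2).
r to a half first cousin = 0.0625 (half first cousins share one grandparent — one path of length 4: r = (1/2)^4 = 1/16).
Summing one r·B term per recipient: 4·0.25·0.273 + 1·0.5·0.385 + 1·0.5·0.0182 + 2·0.0625·0.0303 = 0.4783875.

0.4783875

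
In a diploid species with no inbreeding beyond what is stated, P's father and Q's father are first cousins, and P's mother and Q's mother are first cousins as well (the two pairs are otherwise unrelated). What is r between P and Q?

Relatedness sums over independent paths through distinct common ancestors.
P and Q are related in two ways: second cousins through their fathers (r = 1/32) and second cousins through their mothers (r = 1/32).
r = 1/32 + 1/32 = 0.0625.

0.0625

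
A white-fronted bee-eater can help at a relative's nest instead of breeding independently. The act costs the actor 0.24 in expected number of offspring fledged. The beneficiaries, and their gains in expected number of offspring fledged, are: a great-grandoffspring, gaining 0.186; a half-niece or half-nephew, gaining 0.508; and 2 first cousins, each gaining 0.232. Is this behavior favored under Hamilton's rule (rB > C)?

No

Hamilton's rule: the trait is favored when the sum of r·B over every recipient exceeds the actor's cost C.
r to a great-grandoffspring = 0.125 (three parent–offspring links: r = (1/2)^3 = 1/8).
r to a half-niece or half-nephew = 1/8 (half-aunt/uncle↔niece/nephew: one path of length 3: r = (1/2)^3 = 1/8).
r to a first cousin = 1/8 (first cousins share one grandparent pair — two paths of length 4: r = 2·(1/2)^4 = 1/8).
Summing one r·B term per recipient: 1·0.125·0.186 + 1·0.125·0.508 + 2·0.125·0.232 = 0.14475.
0.14475 < 0.24: the indirect benefit is less than the cost.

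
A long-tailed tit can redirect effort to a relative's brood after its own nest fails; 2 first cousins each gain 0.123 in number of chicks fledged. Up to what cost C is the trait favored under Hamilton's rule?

r to a first cousin = 0.125 (first cousins share one grandparent pair — two paths of length 4: r = 2·(1/2)^4 = 1/8).
Hamilton's rule: n·r·B > C, so the trait is favored while C < n·r·B = 2·0.125·0.123 = 0.03075.

0.03075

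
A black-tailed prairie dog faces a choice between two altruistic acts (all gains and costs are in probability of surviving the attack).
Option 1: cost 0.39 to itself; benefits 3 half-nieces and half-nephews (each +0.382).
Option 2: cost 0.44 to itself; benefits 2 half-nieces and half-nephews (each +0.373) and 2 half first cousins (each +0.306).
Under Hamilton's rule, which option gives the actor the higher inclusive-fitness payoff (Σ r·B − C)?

Option 1: r to a half-niece or half-nephew = 0.125.
Option 1: Σ r·B − C = (3·0.125·0.382) − 0.39 = -0.24675.
Option 2: r to a half-niece or half-nephew = 0.125.
Option 2: r to a half first cousin = 0.0625.
Option 2: Σ r·B − C = (2·0.125·0.373 + 2·0.0625·0.306) − 0.44 = -0.3085.
Option 1 has the higher net inclusive-fitness payoff.

Option 1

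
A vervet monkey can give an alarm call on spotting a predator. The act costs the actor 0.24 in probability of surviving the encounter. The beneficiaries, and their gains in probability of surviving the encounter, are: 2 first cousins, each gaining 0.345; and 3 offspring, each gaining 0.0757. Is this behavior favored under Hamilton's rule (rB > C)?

Hamilton's rule: the trait is favored when the sum of r·B over every recipient exceeds the actor's cost C.
r to a first cousin = 1/8 (first cousins share one grandparent pair — two paths of length 4: r = 2·(1/2)^4 = 1/8).
r to an offspring = 1/2 (one parent–offspring link: r = (1/2)^1 = 1/2).
Summing one r·B term per recipient: 2·0.125·0.345 + 3·0.5·0.0757 = 0.1998.
0.1998 < 0.24: the indirect benefit is less than the cost.

No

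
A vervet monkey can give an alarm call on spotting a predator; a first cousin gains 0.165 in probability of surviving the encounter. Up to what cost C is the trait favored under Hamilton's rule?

0.020625

r to a first cousin = 1/8 (first cousins share one grandparent pair — two paths of length 4: r = 2·(1/2)^4 = 1/8).
Hamilton's rule: n·r·B > C, so the trait is favored while C < n·r·B = 1·0.125·0.165 = 0.020625.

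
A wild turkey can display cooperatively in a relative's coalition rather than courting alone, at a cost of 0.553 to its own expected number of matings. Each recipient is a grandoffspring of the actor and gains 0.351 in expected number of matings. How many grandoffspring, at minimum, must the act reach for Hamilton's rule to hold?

r to a grandoffspring = 1/4 (two parent–offspring links: r = (1/2)^2 = 1/4).
Hamilton's rule: n·r·B > C  ⇒  n > C/(r·B) = 0.553/(0.25·0.351) = 6.302.
The smallest integer exceeding 6.302 is 7.

7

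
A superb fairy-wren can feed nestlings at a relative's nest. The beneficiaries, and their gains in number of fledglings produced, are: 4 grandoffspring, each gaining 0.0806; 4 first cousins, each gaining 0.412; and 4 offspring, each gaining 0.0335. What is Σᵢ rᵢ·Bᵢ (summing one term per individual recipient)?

0.3536

r to a grandoffspring = 0.25 (two parent–offspring links: r = (1/2)^2 = 1/4).
r to a first cousin = 0.125 (first cousins share one grandparent pair — two paths of length 4: r = 2·(1/2)^4 = 1/8).
r to an offspring = 1/2 (one parent–offspring link: r = (1/2)^1 = 1/2).
Summing one r·B term per recipient: 4·0.25·0.0806 + 4·0.125·0.412 + 4·0.5·0.0335 = 0.3536.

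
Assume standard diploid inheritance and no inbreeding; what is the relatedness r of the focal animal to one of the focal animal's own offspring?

Each parent–offspring link contributes a factor of 1/2, and independent paths through distinct common ancestors add.
One parent–offspring link: r = (1/2)^1 = 1/2.

0.5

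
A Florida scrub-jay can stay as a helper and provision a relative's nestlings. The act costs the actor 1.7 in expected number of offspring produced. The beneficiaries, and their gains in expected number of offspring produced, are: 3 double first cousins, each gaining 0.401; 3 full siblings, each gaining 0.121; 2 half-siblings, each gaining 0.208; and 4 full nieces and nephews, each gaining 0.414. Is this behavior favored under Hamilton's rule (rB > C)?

No

Hamilton's rule: the trait is favored when the sum of r·B over every recipient exceeds the actor's cost C.
r to a double first cousin = 1/4 (double first cousins share both grandparent pairs — four paths of length 4: r = 4·(1/2)^4 = 1/4).
r to a full sibling = 0.5 (full sibs share both parents — two paths of length 2: r = 2·(1/2)^2 = 1/2).
r to a half-sibling = 0.25 (half-sibs share one parent — one path of length 2: r = (1/2)^2 = 1/4).
r to a full niece or nephew = 1/4 (full aunt/uncle↔niece/nephew: two paths of length 3 through the shared grandparent pair: r = 2·(1/2)^3 = 1/4).
Summing one r·B term per recipient: 3·0.25·0.401 + 3·0.5·0.121 + 2·0.25·0.208 + 4·0.25·0.414 = 1.00025.
1.00025 < 1.7: the indirect benefit is less than the cost.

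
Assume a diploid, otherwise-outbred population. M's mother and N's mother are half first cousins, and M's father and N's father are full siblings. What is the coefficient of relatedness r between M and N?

0.140625

Wright's path rule: contributions from independent ancestry routes add.
M and N are related in two ways: half second cousins through their mothers (r = 1/64) and first cousins through their fathers (r = 1/8).
r = 1/64 + 1/8 = 0.140625.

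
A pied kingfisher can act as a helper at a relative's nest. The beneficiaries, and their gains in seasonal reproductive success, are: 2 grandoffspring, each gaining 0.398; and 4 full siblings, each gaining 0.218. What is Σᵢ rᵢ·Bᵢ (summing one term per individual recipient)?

r to a grandoffspring = 0.25 (two parent–offspring links: r = (1/2)^2 = 1/4).
r to a full sibling = 1/2 (full sibs share both parents — two paths of length 2: r = 2·(1/2)^2 = 1/2).
Summing one r·B term per recipient: 2·0.25·0.398 + 4·0.5·0.218 = 0.635.

0.635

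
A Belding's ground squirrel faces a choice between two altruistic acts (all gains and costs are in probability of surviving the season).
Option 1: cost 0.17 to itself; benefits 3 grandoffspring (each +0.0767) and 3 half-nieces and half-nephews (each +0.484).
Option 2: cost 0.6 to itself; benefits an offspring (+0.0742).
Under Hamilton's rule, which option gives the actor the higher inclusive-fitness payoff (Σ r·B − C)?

Option 1

Option 1: r to a grandoffspring = 0.25.
Option 1: r to a half-niece or half-nephew = 0.125.
Option 1: Σ r·B − C = (3·0.25·0.0767 + 3·0.125·0.484) − 0.17 = 0.069025.
Option 2: r to an offspring = 0.5.
Option 2: Σ r·B − C = (1·0.5·0.0742) − 0.6 = -0.5629.
Option 1 has the higher net inclusive-fitness payoff.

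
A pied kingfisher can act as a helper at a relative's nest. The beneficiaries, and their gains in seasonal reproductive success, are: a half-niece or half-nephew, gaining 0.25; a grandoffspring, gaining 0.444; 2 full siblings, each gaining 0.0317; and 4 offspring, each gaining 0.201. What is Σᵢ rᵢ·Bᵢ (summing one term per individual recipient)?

r to a half-niece or half-nephew = 0.125 (half-aunt/uncle↔niece/nephew: one path of length 3: r = (1/2)^3 = 1/8).
r to a grandoffspring = 1/4 (two parent–offspring links: r = (1/2)^2 = 1/4).
r to a full sibling = 1/2 (full sibs share both parents — two paths of length 2: r = 2·(1/2)^2 = 1/2).
r to an offspring = 0.5 (one parent–offspring link: r = (1/2)^1 = 1/2).
Summing one r·B term per recipient: 1·0.125·0.25 + 1·0.25·0.444 + 2·0.5·0.0317 + 4·0.5·0.201 = 0.57595.

0.57595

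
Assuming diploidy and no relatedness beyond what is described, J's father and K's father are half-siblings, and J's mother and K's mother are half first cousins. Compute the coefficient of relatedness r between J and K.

0.078125

Wright's path rule: contributions from independent ancestry routes add.
J and K are related in two ways: half first cousins through their fathers (r = 1/16) and half second cousins through their mothers (r = 1/64).
r = 1/16 + 1/64 = 5/64 = 0.078125.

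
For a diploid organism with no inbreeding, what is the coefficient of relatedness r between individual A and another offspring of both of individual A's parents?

0.5

Each parent–offspring link contributes a factor of 1/2, and independent paths through distinct common ancestors add.
Full sibs share both parents — two paths of length 2: r = 2·(1/2)^2 = 1/2.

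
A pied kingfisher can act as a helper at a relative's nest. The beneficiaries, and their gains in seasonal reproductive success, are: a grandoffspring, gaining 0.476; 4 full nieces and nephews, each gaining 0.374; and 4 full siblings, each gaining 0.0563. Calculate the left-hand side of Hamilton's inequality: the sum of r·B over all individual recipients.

0.6056

r to a grandoffspring = 0.25 (two parent–offspring links: r = (1/2)^2 = 1/4).
r to a full niece or nephew = 1/4 (full aunt/uncle↔niece/nephew: two paths of length 3 through the shared grandparent pair: r = 2·(1/2)^3 = 1/4).
r to a full sibling = 1/2 (full sibs share both parents — two paths of length 2: r = 2·(1/2)^2 = 1/2).
Summing one r·B term per recipient: 1·0.25·0.476 + 4·0.25·0.374 + 4·0.5·0.0563 = 0.6056.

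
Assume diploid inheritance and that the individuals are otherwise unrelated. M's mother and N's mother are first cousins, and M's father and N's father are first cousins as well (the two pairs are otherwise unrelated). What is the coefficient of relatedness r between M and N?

0.0625

Independent pedigree routes through distinct common ancestors add.
M and N are related in two ways: second cousins through their mothers (r = 1/32) and second cousins through their fathers (r = 1/32).
r = 1/32 + 1/32 = 1/16 = 0.0625.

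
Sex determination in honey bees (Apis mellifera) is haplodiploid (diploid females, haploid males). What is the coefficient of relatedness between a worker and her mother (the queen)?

0.5

One meiotic link between diploid queen and diploid daughter: r = 1/2.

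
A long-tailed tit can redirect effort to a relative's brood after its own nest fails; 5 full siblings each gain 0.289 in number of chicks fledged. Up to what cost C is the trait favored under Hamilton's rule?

r to a full sibling = 0.5 (full sibs share both parents — two paths of length 2: r = 2·(1/2)^2 = 1/2).
Hamilton's rule: n·r·B > C, so the trait is favored while C < n·r·B = 5·0.5·0.289 = 0.7225.

0.7225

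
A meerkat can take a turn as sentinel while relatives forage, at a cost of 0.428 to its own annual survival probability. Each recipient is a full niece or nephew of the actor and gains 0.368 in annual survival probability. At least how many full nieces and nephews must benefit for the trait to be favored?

5

r to a full niece or nephew = 1/4 (full aunt/uncle↔niece/nephew: two paths of length 3 through the shared grandparent pair: r = 2·(1/2)^3 = 1/4).
Hamilton's rule: n·r·B > C  ⇒  n > C/(r·B) = 0.428/(0.25·0.368) = 4.652.
The smallest integer exceeding 4.652 is 5.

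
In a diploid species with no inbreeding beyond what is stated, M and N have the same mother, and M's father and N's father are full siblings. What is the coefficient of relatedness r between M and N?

Relatedness sums over independent paths through distinct common ancestors.
M and N are related in two ways: half-sibs through their shared mother (r = 1/4) and first cousins through their fathers (r = 1/8).
r = 1/4 + 1/8 = 0.375.

0.375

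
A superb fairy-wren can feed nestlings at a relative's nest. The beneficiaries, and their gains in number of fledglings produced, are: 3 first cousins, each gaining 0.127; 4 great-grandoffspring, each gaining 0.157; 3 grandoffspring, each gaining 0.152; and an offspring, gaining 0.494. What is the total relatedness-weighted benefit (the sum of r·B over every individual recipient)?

0.487125

r to a first cousin = 0.125 (first cousins share one grandparent pair — two paths of length 4: r = 2·(1/2)^4 = 1/8).
r to a great-grandoffspring = 0.125 (three parent–offspring links: r = (1/2)^3 = 1/8).
r to a grandoffspring = 0.25 (two parent–offspring links: r = (1/2)^2 = 1/4).
r to an offspring = 0.5 (one parent–offspring link: r = (1/2)^1 = 1/2).
Summing one r·B term per recipient: 3·0.125·0.127 + 4·0.125·0.157 + 3·0.25·0.152 + 1·0.5·0.494 = 0.487125.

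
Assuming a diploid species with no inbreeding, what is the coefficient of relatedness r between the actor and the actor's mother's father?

Each parent–offspring link contributes a factor of 1/2, and independent paths through distinct common ancestors add.
Two parent–offspring links: r = (1/2)^2 = 1/4.

0.25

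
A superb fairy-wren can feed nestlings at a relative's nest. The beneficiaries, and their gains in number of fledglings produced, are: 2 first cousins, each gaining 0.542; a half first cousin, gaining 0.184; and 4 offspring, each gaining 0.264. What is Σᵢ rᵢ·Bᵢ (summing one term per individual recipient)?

0.675

r to a first cousin = 1/8 (first cousins share one grandparent pair — two paths of length 4: r = 2·(1/2)^4 = 1/8).
r to a half first cousin = 1/16 (half first cousins share one grandparent — one path of length 4: r = (1/2)^4 = 1/16).
r to an offspring = 0.5 (one parent–offspring link: r = (1/2)^1 = 1/2).
Summing one r·B term per recipient: 2·0.125·0.542 + 1·0.0625·0.184 + 4·0.5·0.264 = 0.675.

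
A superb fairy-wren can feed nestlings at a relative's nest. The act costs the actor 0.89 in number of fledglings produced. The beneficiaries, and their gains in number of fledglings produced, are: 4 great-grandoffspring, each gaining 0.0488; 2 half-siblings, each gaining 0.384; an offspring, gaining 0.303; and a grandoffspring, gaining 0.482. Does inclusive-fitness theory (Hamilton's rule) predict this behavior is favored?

No

Hamilton's rule: the trait is favored when the sum of r·B over every recipient exceeds the actor's cost C.
r to a great-grandoffspring = 1/8 (three parent–offspring links: r = (1/2)^3 = 1/8).
r to a half-sibling = 0.25 (half-sibs share one parent — one path of length 2: r = (1/2)^2 = 1/4).
r to an offspring = 0.5 (one parent–offspring link: r = (1/2)^1 = 1/2).
r to a grandoffspring = 0.25 (two parent–offspring links: r = (1/2)^2 = 1/4).
Summing one r·B term per recipient: 4·0.125·0.0488 + 2·0.25·0.384 + 1·0.5·0.303 + 1·0.25·0.482 = 0.4884.
0.4884 < 0.89: the indirect benefit is less than the cost.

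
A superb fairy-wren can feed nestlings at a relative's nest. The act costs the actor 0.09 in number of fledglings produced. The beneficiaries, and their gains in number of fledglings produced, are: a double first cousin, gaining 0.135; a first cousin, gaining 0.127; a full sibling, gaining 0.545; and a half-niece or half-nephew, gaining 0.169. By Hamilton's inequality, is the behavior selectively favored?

Yes

Hamilton's rule: the trait is favored when the sum of r·B over every recipient exceeds the actor's cost C.
r to a double first cousin = 1/4 (double first cousins share both grandparent pairs — four paths of length 4: r = 4·(1/2)^4 = 1/4).
r to a first cousin = 0.125 (first cousins share one grandparent pair — two paths of length 4: r = 2·(1/2)^4 = 1/8).
r to a full sibling = 1/2 (full sibs share both parents — two paths of length 2: r = 2·(1/2)^2 = 1/2).
r to a half-niece or half-nephew = 1/8 (half-aunt/uncle↔niece/nephew: one path of length 3: r = (1/2)^3 = 1/8).
Summing one r·B term per recipient: 1·0.25·0.135 + 1·0.125·0.127 + 1·0.5·0.545 + 1·0.125·0.169 = 0.34325.
0.34325 > 0.09: the indirect benefit exceeds the cost.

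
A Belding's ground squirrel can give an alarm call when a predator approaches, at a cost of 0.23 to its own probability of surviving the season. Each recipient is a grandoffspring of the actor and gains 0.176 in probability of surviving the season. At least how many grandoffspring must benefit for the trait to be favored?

6

r to a grandoffspring = 1/4 (two parent–offspring links: r = (1/2)^2 = 1/4).
Hamilton's rule: n·r·B > C  ⇒  n > C/(r·B) = 0.23/(0.25·0.176) = 5.227.
The smallest integer exceeding 5.227 is 6.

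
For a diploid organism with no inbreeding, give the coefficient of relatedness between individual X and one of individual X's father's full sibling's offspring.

Each parent–offspring link contributes a factor of 1/2, and independent paths through distinct common ancestors add.
First cousins share one grandparent pair — two paths of length 4: r = 2·(1/2)^4 = 1/8.

0.125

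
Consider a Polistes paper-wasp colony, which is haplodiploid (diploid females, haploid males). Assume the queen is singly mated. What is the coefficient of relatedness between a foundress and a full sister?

0.75

Haplodiploid full sisters inherit their father's entire haploid genome identically (contributing 1/2) and on average half of their mother's contribution (1/2 · 1/2 = 1/4); r = 1/2 + 1/4 = 3/4.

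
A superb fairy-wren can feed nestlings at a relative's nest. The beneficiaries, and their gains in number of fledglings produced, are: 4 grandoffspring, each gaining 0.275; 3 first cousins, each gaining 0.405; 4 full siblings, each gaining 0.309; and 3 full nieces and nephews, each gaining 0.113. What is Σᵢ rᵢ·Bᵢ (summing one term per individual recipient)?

r to a grandoffspring = 0.25 (two parent–offspring links: r = (1/2)^2 = 1/4).
r to a first cousin = 1/8 (first cousins share one grandparent pair — two paths of length 4: r = 2·(1/2)^4 = 1/8).
r to a full sibling = 0.5 (full sibs share both parents — two paths of length 2: r = 2·(1/2)^2 = 1/2).
r to a full niece or nephew = 1/4 (full aunt/uncle↔niece/nephew: two paths of length 3 through the shared grandparent pair: r = 2·(1/2)^3 = 1/4).
Summing one r·B term per recipient: 4·0.25·0.275 + 3·0.125·0.405 + 4·0.5·0.309 + 3·0.25·0.113 = 1.129625.

1.129625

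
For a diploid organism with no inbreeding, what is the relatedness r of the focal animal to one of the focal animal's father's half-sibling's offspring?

Each parent–offspring link contributes a factor of 1/2, and independent paths through distinct common ancestors add.
Half first cousins share one grandparent — one path of length 4: r = (1/2)^4 = 1/16.

0.0625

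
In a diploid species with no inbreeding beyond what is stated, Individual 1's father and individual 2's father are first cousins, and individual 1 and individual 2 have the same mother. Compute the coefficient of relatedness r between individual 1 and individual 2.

Relatedness sums over independent paths through distinct common ancestors.
Individual 1 and individual 2 are related in two ways: second cousins through their fathers (r = 1/32) and half-sibs through their shared mother (r = 1/4).
r = 1/32 + 1/4 = 0.28125.

0.28125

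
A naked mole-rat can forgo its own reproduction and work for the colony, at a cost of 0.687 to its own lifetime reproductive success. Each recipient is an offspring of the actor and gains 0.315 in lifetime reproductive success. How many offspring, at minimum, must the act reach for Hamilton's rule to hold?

5

r to an offspring = 0.5 (one parent–offspring link: r = (1/2)^1 = 1/2).
Hamilton's rule: n·r·B > C  ⇒  n > C/(r·B) = 0.687/(0.5·0.315) = 4.362.
The smallest integer exceeding 4.362 is 5.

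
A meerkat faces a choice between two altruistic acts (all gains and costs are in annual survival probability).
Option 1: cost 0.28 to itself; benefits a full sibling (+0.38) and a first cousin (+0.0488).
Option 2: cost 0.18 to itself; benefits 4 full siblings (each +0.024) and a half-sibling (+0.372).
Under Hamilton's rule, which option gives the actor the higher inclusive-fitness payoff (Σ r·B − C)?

Option 1: r to a full sibling = 0.5.
Option 1: r to a first cousin = 0.125.
Option 1: Σ r·B − C = (1·0.5·0.38 + 1·0.125·0.0488) − 0.28 = -0.0839.
Option 2: r to a full sibling = 0.5.
Option 2: r to a half-sibling = 0.25.
Option 2: Σ r·B − C = (4·0.5·0.024 + 1·0.25·0.372) − 0.18 = -0.039.
Option 2 has the higher net inclusive-fitness payoff.

Option 2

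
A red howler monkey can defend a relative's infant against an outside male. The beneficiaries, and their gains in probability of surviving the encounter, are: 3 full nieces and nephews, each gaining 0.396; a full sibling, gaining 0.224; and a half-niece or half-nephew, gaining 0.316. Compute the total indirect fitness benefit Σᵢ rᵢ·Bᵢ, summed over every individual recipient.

r to a full niece or nephew = 1/4 (full aunt/uncle↔niece/nephew: two paths of length 3 through the shared grandparent pair: r = 2·(1/2)^3 = 1/4).
r to a full sibling = 0.5 (full sibs share both parents — two paths of length 2: r = 2·(1/2)^2 = 1/2).
r to a half-niece or half-nephew = 1/8 (half-aunt/uncle↔niece/nephew: one path of length 3: r = (1/2)^3 = 1/8).
Summing one r·B term per recipient: 3·0.25·0.396 + 1·0.5·0.224 + 1·0.125·0.316 = 0.4485.

0.4485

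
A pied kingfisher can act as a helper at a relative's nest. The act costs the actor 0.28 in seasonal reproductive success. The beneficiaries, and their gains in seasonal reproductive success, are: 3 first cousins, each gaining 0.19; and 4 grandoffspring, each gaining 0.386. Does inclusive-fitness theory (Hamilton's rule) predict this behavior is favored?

Hamilton's rule: the trait is favored when the sum of r·B over every recipient exceeds the actor's cost C.
r to a first cousin = 0.125 (first cousins share one grandparent pair — two paths of length 4: r = 2·(1/2)^4 = 1/8).
r to a grandoffspring = 0.25 (two parent–offspring links: r = (1/2)^2 = 1/4).
Summing one r·B term per recipient: 3·0.125·0.19 + 4·0.25·0.386 = 0.45725.
0.45725 > 0.28: the indirect benefit exceeds the cost.

Yes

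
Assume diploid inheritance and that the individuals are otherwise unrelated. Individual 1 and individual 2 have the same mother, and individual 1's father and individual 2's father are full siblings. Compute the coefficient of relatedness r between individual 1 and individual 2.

Independent pedigree routes through distinct common ancestors add.
Individual 1 and individual 2 are related in two ways: half-sibs through their shared mother (r = 1/4) and first cousins through their fathers (r = 1/8).
r = 1/4 + 1/8 = 3/8 = 0.375.

0.375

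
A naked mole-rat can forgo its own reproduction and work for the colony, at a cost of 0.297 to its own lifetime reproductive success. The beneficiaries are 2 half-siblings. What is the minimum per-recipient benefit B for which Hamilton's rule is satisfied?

0.594

r to a half-sibling = 0.25 (half-sibs share one parent — one path of length 2: r = (1/2)^2 = 1/4).
Hamilton's rule with n recipients of equal r: n·r·B > C, so B > C/(n·r) = 0.297/(2·0.25) = 0.594.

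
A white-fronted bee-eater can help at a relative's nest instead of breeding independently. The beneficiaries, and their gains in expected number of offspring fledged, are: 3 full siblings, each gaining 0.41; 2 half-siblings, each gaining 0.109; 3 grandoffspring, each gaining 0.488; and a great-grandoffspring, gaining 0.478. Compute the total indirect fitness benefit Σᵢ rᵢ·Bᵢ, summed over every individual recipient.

1.09525

r to a full sibling = 1/2 (full sibs share both parents — two paths of length 2: r = 2·(1/2)^2 = 1/2).
r to a half-sibling = 0.25 (half-sibs share one parent — one path of length 2: r = (1/2)^2 = 1/4).
r to a grandoffspring = 1/4 (two parent–offspring links: r = (1/2)^2 = 1/4).
r to a great-grandoffspring = 0.125 (three parent–offspring links: r = (1/2)^3 = 1/8).
Summing one r·B term per recipient: 3·0.5·0.41 + 2·0.25·0.109 + 3·0.25·0.488 + 1·0.125·0.478 = 1.09525.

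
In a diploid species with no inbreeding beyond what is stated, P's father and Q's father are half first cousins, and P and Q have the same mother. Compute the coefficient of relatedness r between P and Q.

Relatedness sums over independent paths through distinct common ancestors.
P and Q are related in two ways: half second cousins through their fathers (r = 1/64) and half-sibs through their shared mother (r = 1/4).
r = 1/64 + 1/4 = 17/64 = 0.265625.

0.265625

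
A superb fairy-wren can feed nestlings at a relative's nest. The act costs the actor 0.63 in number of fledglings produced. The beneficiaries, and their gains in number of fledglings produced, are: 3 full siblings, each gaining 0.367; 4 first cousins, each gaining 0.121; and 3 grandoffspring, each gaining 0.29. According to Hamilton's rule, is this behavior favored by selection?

Hamilton's rule: the trait is favored when the sum of r·B over every recipient exceeds the actor's cost C.
r to a full sibling = 1/2 (full sibs share both parents — two paths of length 2: r = 2·(1/2)^2 = 1/2).
r to a first cousin = 0.125 (first cousins share one grandparent pair — two paths of length 4: r = 2·(1/2)^4 = 1/8).
r to a grandoffspring = 0.25 (two parent–offspring links: r = (1/2)^2 = 1/4).
Summing one r·B term per recipient: 3·0.5·0.367 + 4·0.125·0.121 + 3·0.25·0.29 = 0.8285.
0.8285 > 0.63: the indirect benefit exceeds the cost.

Yes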